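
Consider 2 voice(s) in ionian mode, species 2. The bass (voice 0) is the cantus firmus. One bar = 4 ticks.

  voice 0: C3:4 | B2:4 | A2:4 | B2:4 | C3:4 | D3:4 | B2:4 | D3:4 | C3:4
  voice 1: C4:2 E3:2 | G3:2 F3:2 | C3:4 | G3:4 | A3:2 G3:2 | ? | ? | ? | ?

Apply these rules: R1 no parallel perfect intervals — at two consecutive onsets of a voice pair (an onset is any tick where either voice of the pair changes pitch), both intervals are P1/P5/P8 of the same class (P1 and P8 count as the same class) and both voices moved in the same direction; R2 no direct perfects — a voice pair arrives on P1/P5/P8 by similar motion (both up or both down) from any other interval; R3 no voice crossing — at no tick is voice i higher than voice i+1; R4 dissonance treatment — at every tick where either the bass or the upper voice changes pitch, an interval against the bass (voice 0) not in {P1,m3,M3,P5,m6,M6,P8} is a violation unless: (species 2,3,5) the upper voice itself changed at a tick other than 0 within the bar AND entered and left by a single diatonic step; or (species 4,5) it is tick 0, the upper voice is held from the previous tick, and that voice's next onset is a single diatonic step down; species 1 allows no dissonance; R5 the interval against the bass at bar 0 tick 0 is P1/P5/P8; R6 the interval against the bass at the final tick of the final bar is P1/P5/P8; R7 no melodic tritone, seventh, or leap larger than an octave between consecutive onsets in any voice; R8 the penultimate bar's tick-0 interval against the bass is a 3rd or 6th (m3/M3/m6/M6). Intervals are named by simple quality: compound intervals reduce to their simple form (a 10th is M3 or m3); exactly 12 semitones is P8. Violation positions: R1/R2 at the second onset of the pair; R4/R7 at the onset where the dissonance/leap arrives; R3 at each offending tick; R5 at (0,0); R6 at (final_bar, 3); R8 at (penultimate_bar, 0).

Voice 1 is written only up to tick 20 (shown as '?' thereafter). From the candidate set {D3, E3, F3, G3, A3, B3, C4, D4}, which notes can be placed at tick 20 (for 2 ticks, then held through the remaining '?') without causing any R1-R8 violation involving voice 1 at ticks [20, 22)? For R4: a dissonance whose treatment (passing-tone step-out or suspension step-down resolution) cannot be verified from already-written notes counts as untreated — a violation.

D3: legal
E3: violates R4
F3: legal
G3: violates R4
A3: violates R1
B3: legal
C4: violates R4
D4: violates R2

{B3, D3, F3}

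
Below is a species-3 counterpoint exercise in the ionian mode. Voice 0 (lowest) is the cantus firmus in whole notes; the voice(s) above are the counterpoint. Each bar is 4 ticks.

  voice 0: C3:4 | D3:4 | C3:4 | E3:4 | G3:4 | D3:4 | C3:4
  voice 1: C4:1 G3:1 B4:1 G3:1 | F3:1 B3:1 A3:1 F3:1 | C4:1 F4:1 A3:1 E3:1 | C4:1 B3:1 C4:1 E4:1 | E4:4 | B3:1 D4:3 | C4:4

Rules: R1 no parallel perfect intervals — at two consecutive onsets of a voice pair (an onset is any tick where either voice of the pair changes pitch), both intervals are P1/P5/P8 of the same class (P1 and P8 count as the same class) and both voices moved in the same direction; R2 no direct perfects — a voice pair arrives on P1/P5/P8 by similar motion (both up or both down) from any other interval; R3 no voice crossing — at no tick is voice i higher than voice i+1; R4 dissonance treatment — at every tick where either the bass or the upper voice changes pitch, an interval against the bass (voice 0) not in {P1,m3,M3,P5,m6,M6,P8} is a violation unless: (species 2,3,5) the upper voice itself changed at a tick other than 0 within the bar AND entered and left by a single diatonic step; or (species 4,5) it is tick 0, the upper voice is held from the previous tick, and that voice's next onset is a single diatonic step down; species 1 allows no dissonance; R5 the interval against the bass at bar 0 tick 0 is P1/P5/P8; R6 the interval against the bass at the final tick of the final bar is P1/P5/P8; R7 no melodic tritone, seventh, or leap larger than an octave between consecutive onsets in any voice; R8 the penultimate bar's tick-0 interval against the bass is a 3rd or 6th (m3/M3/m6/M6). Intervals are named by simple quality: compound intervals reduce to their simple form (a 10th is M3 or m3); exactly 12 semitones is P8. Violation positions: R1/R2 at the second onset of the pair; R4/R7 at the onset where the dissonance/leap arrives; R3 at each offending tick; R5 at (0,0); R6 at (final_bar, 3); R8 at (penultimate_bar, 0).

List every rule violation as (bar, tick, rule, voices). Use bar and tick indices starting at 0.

bar 0: v0=C3 v1=C4 downbeat P8
bar 1: v0=D3 v1=F3 downbeat m3
bar 2: v0=C3 v1=C4 downbeat P8
bar 3: v0=E3 v1=C4 downbeat m6
bar 4: v0=G3 v1=E4 downbeat M6
bar 5: v0=D3 v1=B3 downbeat M6
bar 6: v0=C3 v1=C4 downbeat P8
  -> R4 @ bar 0 tick 2 v(0, 1): C3/B4 M7 untreated
  -> R7 @ bar 0 tick 2 v(1,): G3->B4 leap 16st
  -> R7 @ bar 0 tick 3 v(1,): B4->G3 leap 16st
  -> R7 @ bar 1 tick 1 v(1,): F3->B3 leap 6st
  -> R4 @ bar 2 tick 1 v(0, 1): C3/F4 P4 untreated
  -> R1 @ bar 6 tick 0 v(0, 1): D3/D4 P8 -> C3/C4 P8 similar

(0, 2, R4, (0, 1))
(0, 2, R7, (1,))
(0, 3, R7, (1,))
(1, 1, R7, (1,))
(2, 1, R4, (0, 1))
(6, 0, R1, (0, 1))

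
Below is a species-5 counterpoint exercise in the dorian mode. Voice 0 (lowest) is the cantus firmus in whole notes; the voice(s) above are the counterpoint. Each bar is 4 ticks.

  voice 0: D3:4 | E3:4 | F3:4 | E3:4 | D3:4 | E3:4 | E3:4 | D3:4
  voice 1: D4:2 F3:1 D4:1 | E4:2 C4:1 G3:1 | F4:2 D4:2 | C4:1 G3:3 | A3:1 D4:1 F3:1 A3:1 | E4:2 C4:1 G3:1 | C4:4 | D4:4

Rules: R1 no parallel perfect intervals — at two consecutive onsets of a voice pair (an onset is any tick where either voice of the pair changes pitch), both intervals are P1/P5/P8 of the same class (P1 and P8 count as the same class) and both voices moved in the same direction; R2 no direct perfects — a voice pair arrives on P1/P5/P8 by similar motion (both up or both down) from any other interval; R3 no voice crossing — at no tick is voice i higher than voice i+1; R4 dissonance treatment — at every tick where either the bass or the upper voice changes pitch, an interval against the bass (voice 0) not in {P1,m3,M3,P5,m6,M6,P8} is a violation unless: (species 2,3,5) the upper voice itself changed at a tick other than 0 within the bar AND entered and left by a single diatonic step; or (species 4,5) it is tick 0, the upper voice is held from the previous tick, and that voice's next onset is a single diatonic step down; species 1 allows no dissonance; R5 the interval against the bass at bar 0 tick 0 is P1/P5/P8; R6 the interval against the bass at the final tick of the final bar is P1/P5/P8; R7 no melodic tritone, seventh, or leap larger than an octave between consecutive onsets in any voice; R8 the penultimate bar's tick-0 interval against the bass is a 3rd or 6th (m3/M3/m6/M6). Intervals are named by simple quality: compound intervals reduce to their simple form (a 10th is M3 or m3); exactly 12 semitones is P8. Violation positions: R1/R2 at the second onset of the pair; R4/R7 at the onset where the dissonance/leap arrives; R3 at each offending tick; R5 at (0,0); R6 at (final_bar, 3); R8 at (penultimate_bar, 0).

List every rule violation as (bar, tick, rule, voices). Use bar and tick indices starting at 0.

(1, 0, R1, (0, 1))
(2, 0, R2, (0, 1))
(2, 0, R7, (1,))
(5, 0, R2, (0, 1))

bar 0: v0=D3 v1=D4 downbeat P8
bar 1: v0=E3 v1=E4 downbeat P8
bar 2: v0=F3 v1=F4 downbeat P8
bar 3: v0=E3 v1=C4 downbeat m6
bar 4: v0=D3 v1=A3 downbeat P5
bar 5: v0=E3 v1=E4 downbeat P8
bar 6: v0=E3 v1=C4 downbeat m6
bar 7: v0=D3 v1=D4 downbeat P8
  -> R1 @ bar 1 tick 0 v(0, 1): D3/D4 P8 -> E3/E4 P8 similar
  -> R2 @ bar 2 tick 0 v(0, 1): E3/G3 m3 -> F3/F4 P8 similar
  -> R7 @ bar 2 tick 0 v(1,): G3->F4 leap 10st
  -> R2 @ bar 5 tick 0 v(0, 1): D3/A3 P5 -> E3/E4 P8 similar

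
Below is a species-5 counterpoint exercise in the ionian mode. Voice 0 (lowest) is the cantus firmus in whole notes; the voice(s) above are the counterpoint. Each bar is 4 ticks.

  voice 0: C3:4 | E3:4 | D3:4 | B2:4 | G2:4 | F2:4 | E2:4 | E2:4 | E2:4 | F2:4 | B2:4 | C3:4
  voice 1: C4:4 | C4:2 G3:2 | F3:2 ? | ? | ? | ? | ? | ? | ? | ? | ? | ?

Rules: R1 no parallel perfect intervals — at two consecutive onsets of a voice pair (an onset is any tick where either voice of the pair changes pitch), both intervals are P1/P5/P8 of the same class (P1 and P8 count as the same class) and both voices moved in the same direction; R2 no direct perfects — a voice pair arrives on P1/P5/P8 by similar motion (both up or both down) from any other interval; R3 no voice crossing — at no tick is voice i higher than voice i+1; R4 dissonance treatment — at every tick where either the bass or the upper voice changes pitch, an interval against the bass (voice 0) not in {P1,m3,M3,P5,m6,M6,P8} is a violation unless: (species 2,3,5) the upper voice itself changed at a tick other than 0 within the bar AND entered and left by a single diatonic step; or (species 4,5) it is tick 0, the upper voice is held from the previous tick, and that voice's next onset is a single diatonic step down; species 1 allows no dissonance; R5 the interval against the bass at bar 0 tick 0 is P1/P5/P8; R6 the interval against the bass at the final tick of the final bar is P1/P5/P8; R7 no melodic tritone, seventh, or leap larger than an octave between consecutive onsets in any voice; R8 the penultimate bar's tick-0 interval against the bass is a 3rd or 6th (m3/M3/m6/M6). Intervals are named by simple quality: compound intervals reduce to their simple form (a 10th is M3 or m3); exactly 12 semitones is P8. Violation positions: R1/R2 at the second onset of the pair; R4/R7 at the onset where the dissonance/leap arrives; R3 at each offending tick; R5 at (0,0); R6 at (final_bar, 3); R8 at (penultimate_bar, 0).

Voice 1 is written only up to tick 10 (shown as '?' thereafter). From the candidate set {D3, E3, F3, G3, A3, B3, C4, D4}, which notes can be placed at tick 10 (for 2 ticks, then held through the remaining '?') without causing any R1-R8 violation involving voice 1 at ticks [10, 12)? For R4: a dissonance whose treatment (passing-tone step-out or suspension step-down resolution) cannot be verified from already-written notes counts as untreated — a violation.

{A3, D3, D4, F3}

D3: legal
E3: violates R4
F3: legal
G3: violates R4
A3: legal
B3: violates R7
C4: violates R4
D4: legal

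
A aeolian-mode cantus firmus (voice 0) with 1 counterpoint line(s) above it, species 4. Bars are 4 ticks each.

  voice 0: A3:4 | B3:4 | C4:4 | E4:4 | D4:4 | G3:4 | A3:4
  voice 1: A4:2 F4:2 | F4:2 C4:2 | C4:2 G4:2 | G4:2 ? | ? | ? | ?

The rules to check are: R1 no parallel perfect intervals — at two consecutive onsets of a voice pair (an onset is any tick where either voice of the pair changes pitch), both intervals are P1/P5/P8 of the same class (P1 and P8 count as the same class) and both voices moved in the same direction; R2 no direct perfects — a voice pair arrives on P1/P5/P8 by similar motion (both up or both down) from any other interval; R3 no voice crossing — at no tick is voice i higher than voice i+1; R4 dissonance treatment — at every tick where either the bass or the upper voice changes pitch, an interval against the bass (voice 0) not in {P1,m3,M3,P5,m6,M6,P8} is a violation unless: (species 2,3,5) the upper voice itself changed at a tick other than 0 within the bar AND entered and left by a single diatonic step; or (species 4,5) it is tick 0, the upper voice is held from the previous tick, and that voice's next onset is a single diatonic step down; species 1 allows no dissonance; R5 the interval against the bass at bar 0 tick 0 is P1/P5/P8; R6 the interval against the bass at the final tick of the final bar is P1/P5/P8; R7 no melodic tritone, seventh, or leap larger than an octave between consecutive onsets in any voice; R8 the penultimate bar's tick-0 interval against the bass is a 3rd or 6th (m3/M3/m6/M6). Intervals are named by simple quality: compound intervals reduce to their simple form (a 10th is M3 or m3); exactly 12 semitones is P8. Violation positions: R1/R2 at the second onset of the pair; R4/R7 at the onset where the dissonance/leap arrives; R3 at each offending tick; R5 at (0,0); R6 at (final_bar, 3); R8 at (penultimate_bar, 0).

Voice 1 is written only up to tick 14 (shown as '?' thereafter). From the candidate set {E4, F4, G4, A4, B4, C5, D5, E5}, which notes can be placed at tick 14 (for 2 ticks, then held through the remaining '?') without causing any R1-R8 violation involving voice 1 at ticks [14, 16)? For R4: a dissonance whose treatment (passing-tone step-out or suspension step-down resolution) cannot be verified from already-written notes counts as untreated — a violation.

{B4, C5, E4, E5, G4}

E4: legal
F4: violates R4
G4: legal
A4: violates R4
B4: legal
C5: legal
D5: violates R4
E5: legal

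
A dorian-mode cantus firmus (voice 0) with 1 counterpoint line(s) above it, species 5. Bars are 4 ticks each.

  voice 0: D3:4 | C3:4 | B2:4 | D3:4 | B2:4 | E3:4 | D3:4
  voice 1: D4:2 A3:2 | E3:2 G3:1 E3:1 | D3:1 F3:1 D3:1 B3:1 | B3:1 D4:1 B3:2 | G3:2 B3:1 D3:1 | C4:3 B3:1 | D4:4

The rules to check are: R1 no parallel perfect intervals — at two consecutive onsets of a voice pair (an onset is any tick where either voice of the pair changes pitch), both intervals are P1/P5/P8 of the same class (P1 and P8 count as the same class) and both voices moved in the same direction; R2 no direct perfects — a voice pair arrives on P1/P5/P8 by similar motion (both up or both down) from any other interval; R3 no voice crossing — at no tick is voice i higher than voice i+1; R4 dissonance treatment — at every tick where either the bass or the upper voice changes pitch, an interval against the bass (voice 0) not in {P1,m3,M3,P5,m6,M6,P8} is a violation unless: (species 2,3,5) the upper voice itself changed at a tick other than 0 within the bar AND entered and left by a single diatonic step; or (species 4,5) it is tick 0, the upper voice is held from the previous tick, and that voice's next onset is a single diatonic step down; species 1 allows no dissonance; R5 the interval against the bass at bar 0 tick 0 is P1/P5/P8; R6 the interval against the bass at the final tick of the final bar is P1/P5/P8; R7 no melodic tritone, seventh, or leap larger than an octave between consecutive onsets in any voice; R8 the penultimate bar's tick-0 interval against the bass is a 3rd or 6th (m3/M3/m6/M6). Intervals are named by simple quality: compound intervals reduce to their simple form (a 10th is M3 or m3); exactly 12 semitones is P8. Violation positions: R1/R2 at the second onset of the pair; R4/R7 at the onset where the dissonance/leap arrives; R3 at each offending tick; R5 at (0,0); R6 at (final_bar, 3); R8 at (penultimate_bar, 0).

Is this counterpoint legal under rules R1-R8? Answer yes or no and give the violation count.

bar 0: v0=D3 v1=D4 (P8)
bar 1: v0=C3 v1=E3 (M3)
bar 2: v0=B2 v1=D3 (m3)
bar 3: v0=D3 v1=B3 (M6)
bar 4: v0=B2 v1=G3 (m6)
bar 5: v0=E3 v1=C4 (m6)
bar 6: v0=D3 v1=D4 (P8)
  R4 @ bar2.1: B2/F3 TT untreated
  R7 @ bar5.0: D3->C4 leap 10st

No (2 violations)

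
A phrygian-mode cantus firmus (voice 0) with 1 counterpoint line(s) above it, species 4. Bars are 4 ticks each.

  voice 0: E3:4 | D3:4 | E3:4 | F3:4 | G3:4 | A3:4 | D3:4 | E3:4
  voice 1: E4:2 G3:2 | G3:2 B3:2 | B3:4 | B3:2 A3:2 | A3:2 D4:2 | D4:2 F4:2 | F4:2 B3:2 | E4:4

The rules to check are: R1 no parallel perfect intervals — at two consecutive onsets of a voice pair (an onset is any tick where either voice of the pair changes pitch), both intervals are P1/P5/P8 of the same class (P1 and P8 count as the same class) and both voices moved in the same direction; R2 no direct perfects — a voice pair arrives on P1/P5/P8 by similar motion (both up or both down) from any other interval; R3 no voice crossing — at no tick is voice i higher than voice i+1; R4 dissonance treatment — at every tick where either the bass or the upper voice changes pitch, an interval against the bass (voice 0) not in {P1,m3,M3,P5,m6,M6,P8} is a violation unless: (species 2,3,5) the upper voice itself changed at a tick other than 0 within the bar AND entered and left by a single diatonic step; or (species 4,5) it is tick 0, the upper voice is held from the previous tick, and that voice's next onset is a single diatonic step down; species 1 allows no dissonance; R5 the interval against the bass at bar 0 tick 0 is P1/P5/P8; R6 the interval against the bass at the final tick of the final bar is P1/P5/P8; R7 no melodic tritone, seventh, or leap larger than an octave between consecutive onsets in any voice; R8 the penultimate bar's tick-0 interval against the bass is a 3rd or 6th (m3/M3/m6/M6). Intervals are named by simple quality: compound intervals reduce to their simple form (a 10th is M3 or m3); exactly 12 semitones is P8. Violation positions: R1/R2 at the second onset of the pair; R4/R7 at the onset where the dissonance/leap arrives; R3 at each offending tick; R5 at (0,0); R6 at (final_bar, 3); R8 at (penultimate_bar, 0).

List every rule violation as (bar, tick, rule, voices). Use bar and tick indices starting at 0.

bar 0: v0=E3 v1=E4 downbeat P8
bar 1: v0=D3 v1=G3 downbeat P4
bar 2: v0=E3 v1=B3 downbeat P5
bar 3: v0=F3 v1=B3 downbeat TT
bar 4: v0=G3 v1=A3 downbeat M2
bar 5: v0=A3 v1=D4 downbeat P4
bar 6: v0=D3 v1=F4 downbeat m3
bar 7: v0=E3 v1=E4 downbeat P8
  -> R4 @ bar 1 tick 0 v(0, 1): D3/G3 P4 untreated
  -> R4 @ bar 4 tick 0 v(0, 1): G3/A3 M2 untreated
  -> R4 @ bar 5 tick 0 v(0, 1): A3/D4 P4 untreated
  -> R7 @ bar 6 tick 2 v(1,): F4->B3 leap 6st
  -> R2 @ bar 7 tick 0 v(0, 1): D3/B3 M6 -> E3/E4 P8 similar

(1, 0, R4, (0, 1))
(4, 0, R4, (0, 1))
(5, 0, R4, (0, 1))
(6, 2, R7, (1,))
(7, 0, R2, (0, 1))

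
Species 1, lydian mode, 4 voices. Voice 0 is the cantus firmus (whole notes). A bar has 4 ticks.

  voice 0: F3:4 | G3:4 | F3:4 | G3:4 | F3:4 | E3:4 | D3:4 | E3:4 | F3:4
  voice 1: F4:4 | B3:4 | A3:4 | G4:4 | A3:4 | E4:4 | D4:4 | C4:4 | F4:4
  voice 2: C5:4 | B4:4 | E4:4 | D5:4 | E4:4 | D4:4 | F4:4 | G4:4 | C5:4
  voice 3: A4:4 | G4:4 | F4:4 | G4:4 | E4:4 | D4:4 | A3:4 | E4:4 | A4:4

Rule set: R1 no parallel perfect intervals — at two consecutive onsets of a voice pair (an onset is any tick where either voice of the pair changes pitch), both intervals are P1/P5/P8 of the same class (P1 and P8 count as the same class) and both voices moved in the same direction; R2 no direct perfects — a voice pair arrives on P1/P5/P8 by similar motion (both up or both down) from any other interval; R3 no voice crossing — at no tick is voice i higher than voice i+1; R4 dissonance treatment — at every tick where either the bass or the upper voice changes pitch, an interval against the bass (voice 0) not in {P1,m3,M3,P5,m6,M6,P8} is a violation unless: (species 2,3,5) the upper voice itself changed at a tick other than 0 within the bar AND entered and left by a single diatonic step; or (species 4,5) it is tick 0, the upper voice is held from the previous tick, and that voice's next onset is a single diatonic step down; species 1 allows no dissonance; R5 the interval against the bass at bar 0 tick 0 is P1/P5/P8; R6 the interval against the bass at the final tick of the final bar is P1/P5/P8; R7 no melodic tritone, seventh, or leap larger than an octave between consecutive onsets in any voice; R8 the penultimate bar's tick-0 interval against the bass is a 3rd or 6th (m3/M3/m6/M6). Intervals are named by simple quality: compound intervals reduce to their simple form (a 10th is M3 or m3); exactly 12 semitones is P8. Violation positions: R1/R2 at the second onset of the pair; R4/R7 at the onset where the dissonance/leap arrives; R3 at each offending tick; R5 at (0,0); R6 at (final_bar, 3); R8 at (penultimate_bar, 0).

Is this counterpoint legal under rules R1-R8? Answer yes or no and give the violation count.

No (60 violations)

bar 0: v0=F3 v1=F4 v2=C5 v3=A4 (M3)
bar 1: v0=G3 v1=B3 v2=B4 v3=G4 (P8)
bar 2: v0=F3 v1=A3 v2=E4 v3=F4 (P8)
bar 3: v0=G3 v1=G4 v2=D5 v3=G4 (P8)
bar 4: v0=F3 v1=A3 v2=E4 v3=E4 (M7)
bar 5: v0=E3 v1=E4 v2=D4 v3=D4 (m7)
bar 6: v0=D3 v1=D4 v2=F4 v3=A3 (P5)
bar 7: v0=E3 v1=C4 v2=G4 v3=E4 (P8)
bar 8: v0=F3 v1=F4 v2=C5 v3=A4 (M3)
  R3 @ bar0.0: C5 above A4
  R5 @ bar0.0: opens on M3
  R3 @ bar0.1: C5 above A4
  R3 @ bar0.2: C5 above A4
  R3 @ bar0.3: C5 above A4
  R2 @ bar1.0: F4/C5 P5 -> B3/B4 P8 similar
  R3 @ bar1.0: B4 above G4
  R7 @ bar1.0: F4->B3 leap 6st
  R3 @ bar1.1: B4 above G4
  R3 @ bar1.2: B4 above G4
  R3 @ bar1.3: B4 above G4
  R1 @ bar2.0: G3/G4 P8 -> F3/F4 P8 similar
  R2 @ bar2.0: B3/B4 P8 -> A3/E4 P5 similar
  R4 @ bar2.0: F3/E4 M7 untreated
  R1 @ bar3.0: F3/F4 P8 -> G3/G4 P8 similar
  R1 @ bar3.0: A3/E4 P5 -> G4/D5 P5 similar
  R2 @ bar3.0: F3/A3 M3 -> G3/G4 P8 similar
  R2 @ bar3.0: F3/E4 M7 -> G3/D5 P5 similar
  R2 @ bar3.0: A3/F4 m6 -> G4/G4 P1 similar
  R2 @ bar3.0: E4/F4 m2 -> D5/G4 P5 similar
  R3 @ bar3.0: D5 above G4
  R7 @ bar3.0: A3->G4 leap 10st
  R7 @ bar3.0: E4->D5 leap 10st
  R3 @ bar3.1: D5 above G4
  R3 @ bar3.2: D5 above G4
  R3 @ bar3.3: D5 above G4
  R1 @ bar4.0: G4/D5 P5 -> A3/E4 P5 similar
  R2 @ bar4.0: G4/G4 P1 -> A3/E4 P5 similar
  R2 @ bar4.0: D5/G4 P5 -> E4/E4 P1 similar
  R4 @ bar4.0: F3/E4 M7 untreated
  R4 @ bar4.0: F3/E4 M7 untreated
  R7 @ bar4.0: G4->A3 leap 10st
  R7 @ bar4.0: D5->E4 leap 10st
  R1 @ bar5.0: E4/E4 P1 -> D4/D4 P1 similar
  R3 @ bar5.0: E4 above D4
  R4 @ bar5.0: E3/D4 m7 untreated
  R4 @ bar5.0: E3/D4 m7 untreated
  R3 @ bar5.1: E4 above D4
  R3 @ bar5.2: E4 above D4
  R3 @ bar5.3: E4 above D4
  R1 @ bar6.0: E3/E4 P8 -> D3/D4 P8 similar
  R2 @ bar6.0: E3/D4 m7 -> D3/A3 P5 similar
  R3 @ bar6.0: F4 above A3
  R3 @ bar6.1: F4 above A3
  R3 @ bar6.2: F4 above A3
  R3 @ bar6.3: F4 above A3
  R2 @ bar7.0: D3/A3 P5 -> E3/E4 P8 similar
  R3 @ bar7.0: G4 above E4
  R8 @ bar7.0: penult P8 not 3rd/6th
  R3 @ bar7.1: G4 above E4
  R3 @ bar7.2: G4 above E4
  R3 @ bar7.3: G4 above E4
  R1 @ bar8.0: C4/G4 P5 -> F4/C5 P5 similar
  R2 @ bar8.0: E3/C4 m6 -> F3/F4 P8 similar
  R2 @ bar8.0: E3/G4 m3 -> F3/C5 P5 similar
  R3 @ bar8.0: C5 above A4
  R3 @ bar8.1: C5 above A4
  R3 @ bar8.2: C5 above A4
  R3 @ bar8.3: C5 above A4
  R6 @ bar8.3: closes on M3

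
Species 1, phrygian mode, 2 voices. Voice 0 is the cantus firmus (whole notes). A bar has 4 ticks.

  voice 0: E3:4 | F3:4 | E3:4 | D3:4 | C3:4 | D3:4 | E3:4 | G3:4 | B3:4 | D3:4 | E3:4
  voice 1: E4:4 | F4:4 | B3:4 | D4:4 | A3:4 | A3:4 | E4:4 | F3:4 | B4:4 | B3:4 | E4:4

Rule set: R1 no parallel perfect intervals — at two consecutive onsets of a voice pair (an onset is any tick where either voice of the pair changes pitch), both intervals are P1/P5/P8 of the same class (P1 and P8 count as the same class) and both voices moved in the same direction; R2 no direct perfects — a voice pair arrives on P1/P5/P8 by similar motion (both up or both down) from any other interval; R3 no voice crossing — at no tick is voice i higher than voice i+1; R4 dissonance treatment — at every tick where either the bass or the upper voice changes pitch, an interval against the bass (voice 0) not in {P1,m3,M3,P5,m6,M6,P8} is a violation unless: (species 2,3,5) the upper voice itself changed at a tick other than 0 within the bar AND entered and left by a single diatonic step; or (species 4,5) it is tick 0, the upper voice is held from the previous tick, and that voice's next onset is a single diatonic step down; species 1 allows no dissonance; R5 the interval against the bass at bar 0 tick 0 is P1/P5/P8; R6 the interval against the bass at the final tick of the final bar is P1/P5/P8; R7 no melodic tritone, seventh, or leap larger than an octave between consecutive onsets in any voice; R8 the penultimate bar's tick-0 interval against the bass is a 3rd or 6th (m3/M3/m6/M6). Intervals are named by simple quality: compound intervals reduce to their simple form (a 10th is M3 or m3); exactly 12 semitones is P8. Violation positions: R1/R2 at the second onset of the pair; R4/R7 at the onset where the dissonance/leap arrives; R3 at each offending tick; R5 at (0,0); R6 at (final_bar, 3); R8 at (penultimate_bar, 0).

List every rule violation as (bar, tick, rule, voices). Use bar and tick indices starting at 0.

bar 0: v0=E3 v1=E4 downbeat P8
bar 1: v0=F3 v1=F4 downbeat P8
bar 2: v0=E3 v1=B3 downbeat P5
bar 3: v0=D3 v1=D4 downbeat P8
bar 4: v0=C3 v1=A3 downbeat M6
bar 5: v0=D3 v1=A3 downbeat P5
bar 6: v0=E3 v1=E4 downbeat P8
bar 7: v0=G3 v1=F3 downbeat M2
bar 8: v0=B3 v1=B4 downbeat P8
bar 9: v0=D3 v1=B3 downbeat M6
bar 10: v0=E3 v1=E4 downbeat P8
  -> R1 @ bar 1 tick 0 v(0, 1): E3/E4 P8 -> F3/F4 P8 similar
  -> R2 @ bar 2 tick 0 v(0, 1): F3/F4 P8 -> E3/B3 P5 similar
  -> R7 @ bar 2 tick 0 v(1,): F4->B3 leap 6st
  -> R2 @ bar 6 tick 0 v(0, 1): D3/A3 P5 -> E3/E4 P8 similar
  -> R3 @ bar 7 tick 0 v(0, 1): G3 above F3
  -> R4 @ bar 7 tick 0 v(0, 1): G3/F3 M2 untreated
  -> R7 @ bar 7 tick 0 v(1,): E4->F3 leap 11st
  -> R3 @ bar 7 tick 1 v(0, 1): G3 above F3
  -> R3 @ bar 7 tick 2 v(0, 1): G3 above F3
  -> R3 @ bar 7 tick 3 v(0, 1): G3 above F3
  -> R2 @ bar 8 tick 0 v(0, 1): G3/F3 M2 -> B3/B4 P8 similar
  -> R7 @ bar 8 tick 0 v(1,): F3->B4 leap 18st
  -> R2 @ bar 10 tick 0 v(0, 1): D3/B3 M6 -> E3/E4 P8 similar

(1, 0, R1, (0, 1))
(2, 0, R2, (0, 1))
(2, 0, R7, (1,))
(6, 0, R2, (0, 1))
(7, 0, R3, (0, 1))
(7, 0, R4, (0, 1))
(7, 0, R7, (1,))
(7, 1, R3, (0, 1))
(7, 2, R3, (0, 1))
(7, 3, R3, (0, 1))
(8, 0, R2, (0, 1))
(8, 0, R7, (1,))
(10, 0, R2, (0, 1))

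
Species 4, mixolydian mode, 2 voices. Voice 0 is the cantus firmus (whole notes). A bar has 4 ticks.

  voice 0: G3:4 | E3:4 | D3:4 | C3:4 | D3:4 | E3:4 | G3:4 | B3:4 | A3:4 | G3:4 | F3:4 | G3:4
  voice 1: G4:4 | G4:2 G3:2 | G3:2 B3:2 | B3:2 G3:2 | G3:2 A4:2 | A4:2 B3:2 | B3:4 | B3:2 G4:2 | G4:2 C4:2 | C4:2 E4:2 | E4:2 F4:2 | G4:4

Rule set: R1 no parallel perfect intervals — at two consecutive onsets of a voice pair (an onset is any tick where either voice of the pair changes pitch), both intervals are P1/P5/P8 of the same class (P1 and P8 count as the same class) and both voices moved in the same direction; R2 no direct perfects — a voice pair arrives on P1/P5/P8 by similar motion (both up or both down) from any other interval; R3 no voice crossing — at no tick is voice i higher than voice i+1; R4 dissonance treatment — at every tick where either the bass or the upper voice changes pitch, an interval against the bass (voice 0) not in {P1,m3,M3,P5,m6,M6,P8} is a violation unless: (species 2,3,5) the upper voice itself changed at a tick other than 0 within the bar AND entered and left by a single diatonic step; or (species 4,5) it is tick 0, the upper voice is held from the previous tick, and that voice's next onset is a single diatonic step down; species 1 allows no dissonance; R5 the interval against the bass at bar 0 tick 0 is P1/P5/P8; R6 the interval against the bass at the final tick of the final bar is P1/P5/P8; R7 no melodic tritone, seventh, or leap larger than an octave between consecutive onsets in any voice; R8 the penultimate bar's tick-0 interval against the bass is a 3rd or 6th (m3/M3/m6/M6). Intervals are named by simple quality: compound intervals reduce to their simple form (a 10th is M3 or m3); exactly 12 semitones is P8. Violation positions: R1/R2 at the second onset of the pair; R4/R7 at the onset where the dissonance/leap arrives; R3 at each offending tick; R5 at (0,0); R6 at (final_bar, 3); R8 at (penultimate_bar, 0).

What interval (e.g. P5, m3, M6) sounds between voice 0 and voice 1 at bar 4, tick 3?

P5

voice 0=D3 voice 1=A4 -> P5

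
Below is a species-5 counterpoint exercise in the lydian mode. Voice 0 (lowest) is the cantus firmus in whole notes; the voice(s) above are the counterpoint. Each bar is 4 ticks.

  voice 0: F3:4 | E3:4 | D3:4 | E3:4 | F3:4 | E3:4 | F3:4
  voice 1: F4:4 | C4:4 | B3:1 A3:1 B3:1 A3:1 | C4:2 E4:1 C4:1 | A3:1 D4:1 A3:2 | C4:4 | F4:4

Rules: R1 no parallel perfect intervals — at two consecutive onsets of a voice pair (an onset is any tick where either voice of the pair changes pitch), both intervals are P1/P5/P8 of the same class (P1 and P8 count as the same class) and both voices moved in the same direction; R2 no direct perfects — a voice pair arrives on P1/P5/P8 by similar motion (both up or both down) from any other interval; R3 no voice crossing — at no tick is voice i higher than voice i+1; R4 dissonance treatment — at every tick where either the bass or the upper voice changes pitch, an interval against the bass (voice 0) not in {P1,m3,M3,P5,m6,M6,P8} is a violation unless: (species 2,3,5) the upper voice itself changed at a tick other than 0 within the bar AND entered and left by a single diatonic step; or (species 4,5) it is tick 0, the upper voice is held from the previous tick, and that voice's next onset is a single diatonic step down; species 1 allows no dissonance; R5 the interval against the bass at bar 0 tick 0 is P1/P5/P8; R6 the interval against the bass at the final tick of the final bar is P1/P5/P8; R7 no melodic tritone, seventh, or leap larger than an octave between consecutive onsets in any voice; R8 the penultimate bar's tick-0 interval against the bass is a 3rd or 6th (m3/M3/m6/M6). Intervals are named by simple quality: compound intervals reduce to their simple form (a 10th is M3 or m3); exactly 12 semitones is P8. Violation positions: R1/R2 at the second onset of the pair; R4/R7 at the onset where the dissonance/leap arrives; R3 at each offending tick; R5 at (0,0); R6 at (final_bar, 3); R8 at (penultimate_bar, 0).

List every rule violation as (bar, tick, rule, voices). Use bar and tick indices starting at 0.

(6, 0, R2, (0, 1))

bar 0: v0=F3 v1=F4 downbeat P8
bar 1: v0=E3 v1=C4 downbeat m6
bar 2: v0=D3 v1=B3 downbeat M6
bar 3: v0=E3 v1=C4 downbeat m6
bar 4: v0=F3 v1=A3 downbeat M3
bar 5: v0=E3 v1=C4 downbeat m6
bar 6: v0=F3 v1=F4 downbeat P8
  -> R2 @ bar 6 tick 0 v(0, 1): E3/C4 m6 -> F3/F4 P8 similar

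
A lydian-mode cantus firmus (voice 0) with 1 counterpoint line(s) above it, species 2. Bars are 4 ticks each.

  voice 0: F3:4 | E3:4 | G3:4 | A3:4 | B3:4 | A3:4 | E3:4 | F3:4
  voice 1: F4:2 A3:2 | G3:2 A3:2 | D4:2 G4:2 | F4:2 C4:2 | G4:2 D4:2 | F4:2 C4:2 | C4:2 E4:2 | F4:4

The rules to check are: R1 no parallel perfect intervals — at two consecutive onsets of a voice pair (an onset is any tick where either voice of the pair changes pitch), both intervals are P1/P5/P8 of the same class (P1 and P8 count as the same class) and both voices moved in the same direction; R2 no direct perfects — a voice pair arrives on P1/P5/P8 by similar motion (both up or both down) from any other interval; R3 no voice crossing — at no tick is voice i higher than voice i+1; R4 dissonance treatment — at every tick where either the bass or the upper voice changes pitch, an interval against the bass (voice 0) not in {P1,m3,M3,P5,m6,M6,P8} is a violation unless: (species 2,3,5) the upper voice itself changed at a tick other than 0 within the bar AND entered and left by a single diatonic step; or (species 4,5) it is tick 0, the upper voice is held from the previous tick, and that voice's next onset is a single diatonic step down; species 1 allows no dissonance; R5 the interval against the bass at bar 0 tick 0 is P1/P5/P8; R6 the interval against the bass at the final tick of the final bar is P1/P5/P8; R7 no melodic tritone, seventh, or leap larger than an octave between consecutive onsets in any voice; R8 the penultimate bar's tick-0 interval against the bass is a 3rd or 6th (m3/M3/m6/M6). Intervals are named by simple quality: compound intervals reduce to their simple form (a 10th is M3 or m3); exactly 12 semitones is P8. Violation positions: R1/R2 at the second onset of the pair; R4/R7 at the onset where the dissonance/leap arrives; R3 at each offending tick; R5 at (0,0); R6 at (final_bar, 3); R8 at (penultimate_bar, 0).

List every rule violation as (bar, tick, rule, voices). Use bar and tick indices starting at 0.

bar 0: v0=F3 v1=F4 downbeat P8
bar 1: v0=E3 v1=G3 downbeat m3
bar 2: v0=G3 v1=D4 downbeat P5
bar 3: v0=A3 v1=F4 downbeat m6
bar 4: v0=B3 v1=G4 downbeat m6
bar 5: v0=A3 v1=F4 downbeat m6
bar 6: v0=E3 v1=C4 downbeat m6
bar 7: v0=F3 v1=F4 downbeat P8
  -> R4 @ bar 1 tick 2 v(0, 1): E3/A3 P4 untreated
  -> R2 @ bar 2 tick 0 v(0, 1): E3/A3 P4 -> G3/D4 P5 similar
  -> R1 @ bar 7 tick 0 v(0, 1): E3/E4 P8 -> F3/F4 P8 similar

(1, 2, R4, (0, 1))
(2, 0, R2, (0, 1))
(7, 0, R1, (0, 1))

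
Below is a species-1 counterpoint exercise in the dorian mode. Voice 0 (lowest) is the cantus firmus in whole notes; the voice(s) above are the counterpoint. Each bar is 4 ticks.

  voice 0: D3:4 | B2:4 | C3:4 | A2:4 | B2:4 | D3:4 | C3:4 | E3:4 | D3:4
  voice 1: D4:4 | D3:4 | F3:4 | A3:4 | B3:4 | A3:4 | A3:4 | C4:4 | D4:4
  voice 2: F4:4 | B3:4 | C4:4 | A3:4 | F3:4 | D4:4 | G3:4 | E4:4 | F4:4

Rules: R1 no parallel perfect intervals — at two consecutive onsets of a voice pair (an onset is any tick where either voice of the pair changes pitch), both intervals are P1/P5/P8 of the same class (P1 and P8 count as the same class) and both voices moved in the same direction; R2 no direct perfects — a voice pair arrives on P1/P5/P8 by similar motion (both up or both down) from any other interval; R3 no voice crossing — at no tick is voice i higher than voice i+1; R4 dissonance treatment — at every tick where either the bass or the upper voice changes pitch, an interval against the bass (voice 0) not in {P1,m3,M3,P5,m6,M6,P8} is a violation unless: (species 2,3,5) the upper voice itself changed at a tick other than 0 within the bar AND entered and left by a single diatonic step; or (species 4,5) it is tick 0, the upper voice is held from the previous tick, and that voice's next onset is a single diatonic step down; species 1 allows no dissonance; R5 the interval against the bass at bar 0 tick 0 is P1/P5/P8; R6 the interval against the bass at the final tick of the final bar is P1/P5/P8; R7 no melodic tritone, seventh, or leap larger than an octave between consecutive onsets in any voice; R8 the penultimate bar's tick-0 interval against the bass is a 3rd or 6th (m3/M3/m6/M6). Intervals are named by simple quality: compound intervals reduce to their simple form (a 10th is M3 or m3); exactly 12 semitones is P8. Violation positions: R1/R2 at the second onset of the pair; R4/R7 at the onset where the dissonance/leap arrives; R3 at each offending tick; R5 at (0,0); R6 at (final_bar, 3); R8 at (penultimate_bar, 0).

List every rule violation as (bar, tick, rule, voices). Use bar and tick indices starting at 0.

(0, 0, R5, (0, 2))
(1, 0, R2, (0, 2))
(1, 0, R7, (2,))
(2, 0, R1, (0, 2))
(2, 0, R2, (1, 2))
(2, 0, R4, (0, 1))
(3, 0, R1, (0, 2))
(4, 0, R1, (0, 1))
(4, 0, R3, (1, 2))
(4, 0, R4, (0, 2))
(4, 1, R3, (1, 2))
(4, 2, R3, (1, 2))
(4, 3, R3, (1, 2))
(5, 0, R2, (0, 2))
(6, 0, R2, (0, 2))
(6, 0, R3, (1, 2))
(6, 1, R3, (1, 2))
(6, 2, R3, (1, 2))
(6, 3, R3, (1, 2))
(7, 0, R2, (0, 2))
(7, 0, R8, (0, 2))
(8, 3, R6, (0, 2))

bar 0: v0=D3 v1=D4 v2=F4 downbeat m3
bar 1: v0=B2 v1=D3 v2=B3 downbeat P8
bar 2: v0=C3 v1=F3 v2=C4 downbeat P8
bar 3: v0=A2 v1=A3 v2=A3 downbeat P8
bar 4: v0=B2 v1=B3 v2=F3 downbeat TT
bar 5: v0=D3 v1=A3 v2=D4 downbeat P8
bar 6: v0=C3 v1=A3 v2=G3 downbeat P5
bar 7: v0=E3 v1=C4 v2=E4 downbeat P8
bar 8: v0=D3 v1=D4 v2=F4 downbeat m3
  -> R5 @ bar 0 tick 0 v(0, 2): opens on m3
  -> R2 @ bar 1 tick 0 v(0, 2): D3/F4 m3 -> B2/B3 P8 similar
  -> R7 @ bar 1 tick 0 v(2,): F4->B3 leap 6st
  -> R1 @ bar 2 tick 0 v(0, 2): B2/B3 P8 -> C3/C4 P8 similar
  -> R2 @ bar 2 tick 0 v(1, 2): D3/B3 M6 -> F3/C4 P5 similar
  -> R4 @ bar 2 tick 0 v(0, 1): C3/F3 P4 untreated
  -> R1 @ bar 3 tick 0 v(0, 2): C3/C4 P8 -> A2/A3 P8 similar
  -> R1 @ bar 4 tick 0 v(0, 1): A2/A3 P8 -> B2/B3 P8 similar
  -> R3 @ bar 4 tick 0 v(1, 2): B3 above F3
  -> R4 @ bar 4 tick 0 v(0, 2): B2/F3 TT untreated
  -> R3 @ bar 4 tick 1 v(1, 2): B3 above F3
  -> R3 @ bar 4 tick 2 v(1, 2): B3 above F3
  -> R3 @ bar 4 tick 3 v(1, 2): B3 above F3
  -> R2 @ bar 5 tick 0 v(0, 2): B2/F3 TT -> D3/D4 P8 similar
  -> R2 @ bar 6 tick 0 v(0, 2): D3/D4 P8 -> C3/G3 P5 similar
  -> R3 @ bar 6 tick 0 v(1, 2): A3 above G3
  -> R3 @ bar 6 tick 1 v(1, 2): A3 above G3
  -> R3 @ bar 6 tick 2 v(1, 2): A3 above G3
  -> R3 @ bar 6 tick 3 v(1, 2): A3 above G3
  -> R2 @ bar 7 tick 0 v(0, 2): C3/G3 P5 -> E3/E4 P8 similar
  -> R8 @ bar 7 tick 0 v(0, 2): penult P8 not 3rd/6th
  -> R6 @ bar 8 tick 3 v(0, 2): closes on m3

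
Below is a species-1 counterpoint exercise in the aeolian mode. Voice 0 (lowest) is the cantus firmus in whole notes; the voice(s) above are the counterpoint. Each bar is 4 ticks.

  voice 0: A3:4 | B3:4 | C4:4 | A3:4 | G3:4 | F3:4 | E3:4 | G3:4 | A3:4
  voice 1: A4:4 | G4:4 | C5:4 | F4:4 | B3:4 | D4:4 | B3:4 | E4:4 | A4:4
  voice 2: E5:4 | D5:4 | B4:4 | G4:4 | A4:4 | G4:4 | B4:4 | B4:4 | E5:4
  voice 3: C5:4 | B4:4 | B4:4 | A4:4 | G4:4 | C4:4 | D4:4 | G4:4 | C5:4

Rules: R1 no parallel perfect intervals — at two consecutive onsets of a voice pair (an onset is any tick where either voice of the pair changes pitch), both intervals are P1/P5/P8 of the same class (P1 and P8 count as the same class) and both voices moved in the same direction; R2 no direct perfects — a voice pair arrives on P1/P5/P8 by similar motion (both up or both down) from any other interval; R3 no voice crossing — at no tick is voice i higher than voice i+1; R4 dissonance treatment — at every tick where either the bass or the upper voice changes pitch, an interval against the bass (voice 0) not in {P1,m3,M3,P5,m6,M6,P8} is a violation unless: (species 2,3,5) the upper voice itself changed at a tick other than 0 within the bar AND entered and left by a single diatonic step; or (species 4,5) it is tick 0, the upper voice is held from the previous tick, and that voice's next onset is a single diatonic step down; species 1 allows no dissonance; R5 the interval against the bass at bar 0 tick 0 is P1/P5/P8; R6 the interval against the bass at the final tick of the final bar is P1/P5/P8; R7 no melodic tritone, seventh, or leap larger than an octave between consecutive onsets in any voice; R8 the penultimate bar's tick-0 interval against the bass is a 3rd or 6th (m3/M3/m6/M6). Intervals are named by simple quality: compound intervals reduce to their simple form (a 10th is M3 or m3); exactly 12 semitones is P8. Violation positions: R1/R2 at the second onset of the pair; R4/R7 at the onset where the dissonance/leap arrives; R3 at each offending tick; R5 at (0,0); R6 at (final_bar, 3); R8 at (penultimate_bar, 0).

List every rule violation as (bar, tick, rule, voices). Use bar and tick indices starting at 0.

(0, 0, R3, (2, 3))
(0, 0, R5, (0, 3))
(0, 1, R3, (2, 3))
(0, 2, R3, (2, 3))
(0, 3, R3, (2, 3))
(1, 0, R1, (1, 2))
(1, 0, R3, (2, 3))
(1, 1, R3, (2, 3))
(1, 2, R3, (2, 3))
(1, 3, R3, (2, 3))
(2, 0, R2, (0, 1))
(2, 0, R3, (1, 2))
(2, 0, R4, (0, 2))
(2, 0, R4, (0, 3))
(2, 1, R3, (1, 2))
(2, 2, R3, (1, 2))
(2, 3, R3, (1, 2))
(3, 0, R2, (0, 3))
(3, 0, R4, (0, 2))
(4, 0, R1, (0, 3))
(4, 0, R3, (2, 3))
(4, 0, R4, (0, 2))
(4, 0, R7, (1,))
(4, 1, R3, (2, 3))
(4, 2, R3, (2, 3))
(4, 3, R3, (2, 3))
(5, 0, R2, (0, 3))
(5, 0, R2, (2, 3))
(5, 0, R3, (2, 3))
(5, 0, R4, (0, 2))
(5, 1, R3, (2, 3))
(5, 2, R3, (2, 3))
(5, 3, R3, (2, 3))
(6, 0, R2, (0, 1))
(6, 0, R3, (2, 3))
(6, 0, R4, (0, 3))
(6, 1, R3, (2, 3))
(6, 2, R3, (2, 3))
(6, 3, R3, (2, 3))
(7, 0, R2, (0, 3))
(7, 0, R3, (2, 3))
(7, 0, R8, (0, 3))
(7, 1, R3, (2, 3))
(7, 2, R3, (2, 3))
(7, 3, R3, (2, 3))
(8, 0, R1, (1, 2))
(8, 0, R2, (0, 1))
(8, 0, R2, (0, 2))
(8, 0, R3, (2, 3))
(8, 1, R3, (2, 3))
(8, 2, R3, (2, 3))
(8, 3, R3, (2, 3))
(8, 3, R6, (0, 3))

bar 0: v0=A3 v1=A4 v2=E5 v3=C5 downbeat m3
bar 1: v0=B3 v1=G4 v2=D5 v3=B4 downbeat P8
bar 2: v0=C4 v1=C5 v2=B4 v3=B4 downbeat M7
bar 3: v0=A3 v1=F4 v2=G4 v3=A4 downbeat P8
bar 4: v0=G3 v1=B3 v2=A4 v3=G4 downbeat P8
bar 5: v0=F3 v1=D4 v2=G4 v3=C4 downbeat P5
bar 6: v0=E3 v1=B3 v2=B4 v3=D4 downbeat m7
bar 7: v0=G3 v1=E4 v2=B4 v3=G4 downbeat P8
bar 8: v0=A3 v1=A4 v2=E5 v3=C5 downbeat m3
  -> R3 @ bar 0 tick 0 v(2, 3): E5 above C5
  -> R5 @ bar 0 tick 0 v(0, 3): opens on m3
  -> R3 @ bar 0 tick 1 v(2, 3): E5 above C5
  -> R3 @ bar 0 tick 2 v(2, 3): E5 above C5
  -> R3 @ bar 0 tick 3 v(2, 3): E5 above C5
  -> R1 @ bar 1 tick 0 v(1, 2): A4/E5 P5 -> G4/D5 P5 similar
  -> R3 @ bar 1 tick 0 v(2, 3): D5 above B4
  -> R3 @ bar 1 tick 1 v(2, 3): D5 above B4
  -> R3 @ bar 1 tick 2 v(2, 3): D5 above B4
  -> R3 @ bar 1 tick 3 v(2, 3): D5 above B4
  -> R2 @ bar 2 tick 0 v(0, 1): B3/G4 m6 -> C4/C5 P8 similar
  -> R3 @ bar 2 tick 0 v(1, 2): C5 above B4
  -> R4 @ bar 2 tick 0 v(0, 2): C4/B4 M7 untreated
  -> R4 @ bar 2 tick 0 v(0, 3): C4/B4 M7 untreated
  -> R3 @ bar 2 tick 1 v(1, 2): C5 above B4
  -> R3 @ bar 2 tick 2 v(1, 2): C5 above B4
  -> R3 @ bar 2 tick 3 v(1, 2): C5 above B4
  -> R2 @ bar 3 tick 0 v(0, 3): C4/B4 M7 -> A3/A4 P8 similar
  -> R4 @ bar 3 tick 0 v(0, 2): A3/G4 m7 untreated
  -> R1 @ bar 4 tick 0 v(0, 3): A3/A4 P8 -> G3/G4 P8 similar
  -> R3 @ bar 4 tick 0 v(2, 3): A4 above G4
  -> R4 @ bar 4 tick 0 v(0, 2): G3/A4 M2 untreated
  -> R7 @ bar 4 tick 0 v(1,): F4->B3 leap 6st
  -> R3 @ bar 4 tick 1 v(2, 3): A4 above G4
  -> R3 @ bar 4 tick 2 v(2, 3): A4 above G4
  -> R3 @ bar 4 tick 3 v(2, 3): A4 above G4
  -> R2 @ bar 5 tick 0 v(0, 3): G3/G4 P8 -> F3/C4 P5 similar
  -> R2 @ bar 5 tick 0 v(2, 3): A4/G4 M2 -> G4/C4 P5 similar
  -> R3 @ bar 5 tick 0 v(2, 3): G4 above C4
  -> R4 @ bar 5 tick 0 v(0, 2): F3/G4 M2 untreated
  -> R3 @ bar 5 tick 1 v(2, 3): G4 above C4
  -> R3 @ bar 5 tick 2 v(2, 3): G4 above C4
  -> R3 @ bar 5 tick 3 v(2, 3): G4 above C4
  -> R2 @ bar 6 tick 0 v(0, 1): F3/D4 M6 -> E3/B3 P5 similar
  -> R3 @ bar 6 tick 0 v(2, 3): B4 above D4
  -> R4 @ bar 6 tick 0 v(0, 3): E3/D4 m7 untreated
  -> R3 @ bar 6 tick 1 v(2, 3): B4 above D4
  -> R3 @ bar 6 tick 2 v(2, 3): B4 above D4
  -> R3 @ bar 6 tick 3 v(2, 3): B4 above D4
  -> R2 @ bar 7 tick 0 v(0, 3): E3/D4 m7 -> G3/G4 P8 similar
  -> R3 @ bar 7 tick 0 v(2, 3): B4 above G4
  -> R8 @ bar 7 tick 0 v(0, 3): penult P8 not 3rd/6th
  -> R3 @ bar 7 tick 1 v(2, 3): B4 above G4
  -> R3 @ bar 7 tick 2 v(2, 3): B4 above G4
  -> R3 @ bar 7 tick 3 v(2, 3): B4 above G4
  -> R1 @ bar 8 tick 0 v(1, 2): E4/B4 P5 -> A4/E5 P5 similar
  -> R2 @ bar 8 tick 0 v(0, 1): G3/E4 M6 -> A3/A4 P8 similar
  -> R2 @ bar 8 tick 0 v(0, 2): G3/B4 M3 -> A3/E5 P5 similar
  -> R3 @ bar 8 tick 0 v(2, 3): E5 above C5
  -> R3 @ bar 8 tick 1 v(2, 3): E5 above C5
  -> R3 @ bar 8 tick 2 v(2, 3): E5 above C5
  -> R3 @ bar 8 tick 3 v(2, 3): E5 above C5
  -> R6 @ bar 8 tick 3 v(0, 3): closes on m3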